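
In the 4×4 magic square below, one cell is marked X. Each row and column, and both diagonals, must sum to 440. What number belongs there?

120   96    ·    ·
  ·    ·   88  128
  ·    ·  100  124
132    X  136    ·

Using column 3: 88 + 100 + 136 + ? → (1,3) = 440 − 324 = 116.
The remaining cell in row 1 is (1,4) = 440 − 332 = 108.
Column 4: 108 + 128 + 124 + ? = 440, so (4,4) = 80.
The remaining cell in main diagonal is (2,2) = 440 − 300 = 140.
The remaining cell in anti-diagonal is (3,2) = 440 − 328 = 112.
Row 2: 140 + 88 + 128 + ? = 440, so (2,1) = 84.
Using row 3: 112 + 100 + 124 + ? → (3,1) = 440 − 336 = 104.
Row 4 needs 440; the known cells sum to 348, so (4,2) = 92.

92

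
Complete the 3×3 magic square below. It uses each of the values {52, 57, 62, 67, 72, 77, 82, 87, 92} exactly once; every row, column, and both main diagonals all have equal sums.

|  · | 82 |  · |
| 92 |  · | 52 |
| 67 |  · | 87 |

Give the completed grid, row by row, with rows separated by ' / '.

57 82 77 / 92 72 52 / 67 62 87

The 9 entries sum to 648, so each line sums to 648/3 = 216.
Row 2: 92 + 52 + ? = 216, so (2,2) = 72.
Row 3 must total 216; the given cells sum to 154, so (3,2) = 62.
The remaining cell in column 1 is (1,1) = 216 − 159 = 57.
The remaining cell in column 3 is (1,3) = 216 − 139 = 77.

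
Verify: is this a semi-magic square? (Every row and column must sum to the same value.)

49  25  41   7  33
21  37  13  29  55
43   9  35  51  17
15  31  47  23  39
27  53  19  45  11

Row 1: 49 + 25 + 41 + 7 + 33 = 155.
Row 2: 21 + 37 + 13 + 29 + 55 = 155.
Row 3: 43 + 9 + 35 + 51 + 17 = 155.
Row 4: 15 + 31 + 47 + 23 + 39 = 155.
Row 5: 27 + 53 + 19 + 45 + 11 = 155.
Column 1: 49 + 21 + 43 + 15 + 27 = 155.
Column 2: 25 + 37 + 9 + 31 + 53 = 155.
Column 3: 41 + 13 + 35 + 47 + 19 = 155.
Column 4: 7 + 29 + 51 + 23 + 45 = 155.
Column 5: 33 + 55 + 17 + 39 + 11 = 155.
All lines sum to 155.

Yes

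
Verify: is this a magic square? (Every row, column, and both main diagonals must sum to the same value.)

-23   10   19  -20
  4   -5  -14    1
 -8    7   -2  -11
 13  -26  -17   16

Yes

Row 1: -23 + 10 + 19 + (-20) = -14.
Row 2: 4 + (-5) + (-14) + 1 = -14.
Row 3: -8 + 7 + (-2) + (-11) = -14.
Row 4: 13 + (-26) + (-17) + 16 = -14.
Column 1: -23 + 4 + (-8) + 13 = -14.
Column 2: 10 + (-5) + 7 + (-26) = -14.
Column 3: 19 + (-14) + (-2) + (-17) = -14.
Column 4: -20 + 1 + (-11) + 16 = -14.
Main diagonal: -23 + (-5) + (-2) + 16 = -14.
Anti-diagonal: -20 + (-14) + 7 + 13 = -14.
All lines sum to -14.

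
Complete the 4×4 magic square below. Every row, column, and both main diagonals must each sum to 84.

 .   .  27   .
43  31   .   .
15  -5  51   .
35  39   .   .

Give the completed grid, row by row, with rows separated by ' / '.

From row 3, 84 − (15 + (-5) + 51) gives (3,4) = 23.
Column 1 must total 84; the given cells sum to 93, so (1,1) = -9.
Column 2 must total 84; the given cells sum to 65, so (1,2) = 19.
Main diagonal needs 84; the known cells sum to 73, so (4,4) = 11.
Row 1 needs 84; the known cells sum to 37, so (1,4) = 47.
Row 4 needs 84; the known cells sum to 85, so (4,3) = -1.
Column 3 must total 84; the given cells sum to 77, so (2,3) = 7.
From column 4, 84 − (47 + 23 + 11) gives (2,4) = 3.

-9 19 27 47 / 43 31 7 3 / 15 -5 51 23 / 35 39 -1 11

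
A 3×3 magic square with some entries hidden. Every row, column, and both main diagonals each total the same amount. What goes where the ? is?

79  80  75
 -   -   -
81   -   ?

77

Row 1 is complete and sums to 234; that is the magic constant.
Column 1 needs 234; the known cells sum to 160, so (2,1) = 74.
The remaining cell in anti-diagonal is (2,2) = 234 − 156 = 78.
Row 2: 74 + 78 + ? = 234, so (2,3) = 82.
The remaining cell in column 2 is (3,2) = 234 − 158 = 76.
Using column 3: 75 + 82 + ? → (3,3) = 234 − 157 = 77.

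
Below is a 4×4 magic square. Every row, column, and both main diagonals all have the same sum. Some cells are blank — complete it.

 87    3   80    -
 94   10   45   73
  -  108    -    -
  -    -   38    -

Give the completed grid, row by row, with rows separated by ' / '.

Row 2 is already complete: 94 + 10 + 45 + 73 = 222, so that is the magic constant.
Row 1 must total 222; the given cells sum to 170, so (1,4) = 52.
From column 2, 222 − (3 + 10 + 108) gives (4,2) = 101.
The remaining cell in column 3 is (3,3) = 222 − 163 = 59.
Main diagonal needs 222; the known cells sum to 156, so (4,4) = 66.
Anti-diagonal: 52 + 45 + 108 + ? = 222, so (4,1) = 17.
The remaining cell in column 1 is (3,1) = 222 − 198 = 24.
The remaining cell in column 4 is (3,4) = 222 − 191 = 31.

87 3 80 52 / 94 10 45 73 / 24 108 59 31 / 17 101 38 66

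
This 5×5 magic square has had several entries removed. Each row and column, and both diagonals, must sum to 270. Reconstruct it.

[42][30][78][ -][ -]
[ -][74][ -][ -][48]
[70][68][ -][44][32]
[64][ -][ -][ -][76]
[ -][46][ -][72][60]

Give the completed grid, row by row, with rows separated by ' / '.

42 30 78 66 54 / 36 74 62 50 48 / 70 68 56 44 32 / 64 52 40 38 76 / 58 46 34 72 60

Row 3 needs 270; the known cells sum to 214, so (3,3) = 56.
Using column 2: 30 + 74 + 68 + 46 + ? → (4,2) = 270 − 218 = 52.
Column 5 must total 270; the given cells sum to 216, so (1,5) = 54.
Main diagonal must total 270; the given cells sum to 232, so (4,4) = 38.
From row 1, 270 − (42 + 30 + 78 + 54) gives (1,4) = 66.
Using row 4: 64 + 52 + 38 + 76 + ? → (4,3) = 270 − 230 = 40.
Using column 4: 66 + 44 + 38 + 72 + ? → (2,4) = 270 − 220 = 50.
Anti-diagonal needs 270; the known cells sum to 212, so (5,1) = 58.
From row 5, 270 − (58 + 46 + 72 + 60) gives (5,3) = 34.
From column 1, 270 − (42 + 70 + 64 + 58) gives (2,1) = 36.
Using column 3: 78 + 56 + 40 + 34 + ? → (2,3) = 270 − 208 = 62.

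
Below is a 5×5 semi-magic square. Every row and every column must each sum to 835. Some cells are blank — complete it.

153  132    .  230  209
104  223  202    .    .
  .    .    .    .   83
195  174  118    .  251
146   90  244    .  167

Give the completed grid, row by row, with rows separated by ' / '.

The remaining cell in row 1 is (1,3) = 835 − 724 = 111.
Row 4: 195 + 174 + 118 + 251 + ? = 835, so (4,4) = 97.
Using row 5: 146 + 90 + 244 + 167 + ? → (5,4) = 835 − 647 = 188.
Column 1: 153 + 104 + 195 + 146 + ? = 835, so (3,1) = 237.
Column 2 must total 835; the given cells sum to 619, so (3,2) = 216.
Column 3 must total 835; the given cells sum to 675, so (3,3) = 160.
Using column 5: 209 + 83 + 251 + 167 + ? → (2,5) = 835 − 710 = 125.
Row 2 must total 835; the given cells sum to 654, so (2,4) = 181.
From row 3, 835 − (237 + 216 + 160 + 83) gives (3,4) = 139.

153 132 111 230 209 / 104 223 202 181 125 / 237 216 160 139 83 / 195 174 118 97 251 / 146 90 244 188 167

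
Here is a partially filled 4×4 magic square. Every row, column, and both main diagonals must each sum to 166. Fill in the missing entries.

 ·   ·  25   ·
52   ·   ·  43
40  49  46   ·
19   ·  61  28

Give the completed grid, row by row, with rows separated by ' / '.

55 22 25 64 / 52 37 34 43 / 40 49 46 31 / 19 58 61 28

The remaining cell in row 3 is (3,4) = 166 − 135 = 31.
Row 4: 19 + 61 + 28 + ? = 166, so (4,2) = 58.
Column 1 needs 166; the known cells sum to 111, so (1,1) = 55.
Using column 3: 25 + 46 + 61 + ? → (2,3) = 166 − 132 = 34.
From column 4, 166 − (43 + 31 + 28) gives (1,4) = 64.
From main diagonal, 166 − (55 + 46 + 28) gives (2,2) = 37.
The remaining cell in row 1 is (1,2) = 166 − 144 = 22.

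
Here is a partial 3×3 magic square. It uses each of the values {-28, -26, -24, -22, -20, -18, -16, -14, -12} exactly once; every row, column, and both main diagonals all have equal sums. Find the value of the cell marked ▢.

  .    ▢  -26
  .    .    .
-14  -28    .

-12

The 9 entries sum to -180, so each line sums to -180/3 = -60.
Using row 3: -14 + (-28) + ? → (3,3) = -60 − (-42) = -18.
The remaining cell in column 3 is (2,3) = -60 − (-44) = -16.
Anti-diagonal: -26 + (-14) + ? = -60, so (2,2) = -20.
The remaining cell in row 2 is (2,1) = -60 − (-36) = -24.
Using column 1: -24 + (-14) + ? → (1,1) = -60 − (-38) = -22.
From column 2, -60 − (-20 + (-28)) gives (1,2) = -12.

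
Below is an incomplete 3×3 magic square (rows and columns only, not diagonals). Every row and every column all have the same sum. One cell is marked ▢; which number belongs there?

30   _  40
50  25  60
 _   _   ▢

35

Row 2 is complete and sums to 135; that is the magic constant.
Row 1: 30 + 40 + ? = 135, so (1,2) = 65.
The remaining cell in column 1 is (3,1) = 135 − 80 = 55.
The remaining cell in column 2 is (3,2) = 135 − 90 = 45.
Column 3 must total 135; the given cells sum to 100, so (3,3) = 35.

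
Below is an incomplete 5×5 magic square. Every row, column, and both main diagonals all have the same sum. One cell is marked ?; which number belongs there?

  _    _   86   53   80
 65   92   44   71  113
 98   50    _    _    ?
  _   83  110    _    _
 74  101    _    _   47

56

Row 2 is complete and sums to 385; that is the magic constant.
Column 2 needs 385; the known cells sum to 326, so (1,2) = 59.
Anti-diagonal: 80 + 71 + 83 + 74 + ? = 385, so (3,3) = 77.
Row 1 must total 385; the given cells sum to 278, so (1,1) = 107.
The remaining cell in column 1 is (4,1) = 385 − 344 = 41.
Using column 3: 86 + 44 + 77 + 110 + ? → (5,3) = 385 − 317 = 68.
Main diagonal needs 385; the known cells sum to 323, so (4,4) = 62.
Using row 4: 41 + 83 + 110 + 62 + ? → (4,5) = 385 − 296 = 89.
Using row 5: 74 + 101 + 68 + 47 + ? → (5,4) = 385 − 290 = 95.
Using column 4: 53 + 71 + 62 + 95 + ? → (3,4) = 385 − 281 = 104.
Column 5 needs 385; the known cells sum to 329, so (3,5) = 56.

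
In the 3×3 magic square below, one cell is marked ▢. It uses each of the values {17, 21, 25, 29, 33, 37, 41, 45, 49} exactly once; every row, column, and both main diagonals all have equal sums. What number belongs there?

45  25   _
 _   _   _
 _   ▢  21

41

The 9 entries sum to 297, so each line sums to 297/3 = 99.
Row 1: 45 + 25 + ? = 99, so (1,3) = 29.
Using column 3: 29 + 21 + ? → (2,3) = 99 − 50 = 49.
The remaining cell in main diagonal is (2,2) = 99 − 66 = 33.
Anti-diagonal: 29 + 33 + ? = 99, so (3,1) = 37.
From row 2, 99 − (33 + 49) gives (2,1) = 17.
The remaining cell in row 3 is (3,2) = 99 − 58 = 41.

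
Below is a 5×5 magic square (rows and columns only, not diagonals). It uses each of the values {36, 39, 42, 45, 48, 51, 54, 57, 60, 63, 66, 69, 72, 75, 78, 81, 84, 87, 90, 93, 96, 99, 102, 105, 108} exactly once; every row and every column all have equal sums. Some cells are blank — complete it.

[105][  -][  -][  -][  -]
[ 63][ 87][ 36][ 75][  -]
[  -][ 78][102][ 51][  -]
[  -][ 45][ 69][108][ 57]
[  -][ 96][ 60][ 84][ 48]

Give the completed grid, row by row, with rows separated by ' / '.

105 54 93 42 66 / 63 87 36 75 99 / 39 78 102 51 90 / 81 45 69 108 57 / 72 96 60 84 48

The 25 entries sum to 1800, so each line sums to 1800/5 = 360.
Row 2 must total 360; the given cells sum to 261, so (2,5) = 99.
Using row 4: 45 + 69 + 108 + 57 + ? → (4,1) = 360 − 279 = 81.
From row 5, 360 − (96 + 60 + 84 + 48) gives (5,1) = 72.
Column 1 needs 360; the known cells sum to 321, so (3,1) = 39.
Column 2 must total 360; the given cells sum to 306, so (1,2) = 54.
Column 3: 36 + 102 + 69 + 60 + ? = 360, so (1,3) = 93.
Column 4: 75 + 51 + 108 + 84 + ? = 360, so (1,4) = 42.
Using row 1: 105 + 54 + 93 + 42 + ? → (1,5) = 360 − 294 = 66.
Using row 3: 39 + 78 + 102 + 51 + ? → (3,5) = 360 − 270 = 90.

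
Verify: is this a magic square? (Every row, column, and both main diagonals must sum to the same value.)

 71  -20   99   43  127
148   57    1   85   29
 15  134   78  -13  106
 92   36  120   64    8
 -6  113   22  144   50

Row 1: 71 + (-20) + 99 + 43 + 127 = 320.
Row 2: 148 + 57 + 1 + 85 + 29 = 320.
Row 3: 15 + 134 + 78 + (-13) + 106 = 320.
Row 4: 92 + 36 + 120 + 64 + 8 = 320.
Row 5: -6 + 113 + 22 + 144 + 50 = 323.
Column 1: 71 + 148 + 15 + 92 + (-6) = 320.
Column 2: -20 + 57 + 134 + 36 + 113 = 320.
Column 3: 99 + 1 + 78 + 120 + 22 = 320.
Column 4: 43 + 85 + (-13) + 64 + 144 = 323.
Column 5: 127 + 29 + 106 + 8 + 50 = 320.
Main diagonal: 71 + 57 + 78 + 64 + 50 = 320.
Anti-diagonal: 127 + 85 + 78 + 36 + (-6) = 320.

No — row 5 sums to 323 but row 3 sums to 320.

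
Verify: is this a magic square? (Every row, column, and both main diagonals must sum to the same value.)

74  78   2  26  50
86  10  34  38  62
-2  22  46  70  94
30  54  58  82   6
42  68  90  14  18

Row 1: 74 + 78 + 2 + 26 + 50 = 230.
Row 2: 86 + 10 + 34 + 38 + 62 = 230.
Row 3: -2 + 22 + 46 + 70 + 94 = 230.
Row 4: 30 + 54 + 58 + 82 + 6 = 230.
Row 5: 42 + 68 + 90 + 14 + 18 = 232.
Column 1: 74 + 86 + (-2) + 30 + 42 = 230.
Column 2: 78 + 10 + 22 + 54 + 68 = 232.
Column 3: 2 + 34 + 46 + 58 + 90 = 230.
Column 4: 26 + 38 + 70 + 82 + 14 = 230.
Column 5: 50 + 62 + 94 + 6 + 18 = 230.
Main diagonal: 74 + 10 + 46 + 82 + 18 = 230.
Anti-diagonal: 50 + 38 + 46 + 54 + 42 = 230.

No — column 2 sums to 232 but anti-diagonal sums to 230.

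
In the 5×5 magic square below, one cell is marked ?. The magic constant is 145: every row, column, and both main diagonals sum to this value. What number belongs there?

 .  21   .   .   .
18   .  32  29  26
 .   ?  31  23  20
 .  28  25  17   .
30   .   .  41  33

34

The remaining cell in row 2 is (2,2) = 145 − 105 = 40.
Column 4: 29 + 23 + 17 + 41 + ? = 145, so (1,4) = 35.
Main diagonal: 40 + 31 + 17 + 33 + ? = 145, so (1,1) = 24.
Anti-diagonal must total 145; the given cells sum to 118, so (1,5) = 27.
From row 1, 145 − (24 + 21 + 35 + 27) gives (1,3) = 38.
Column 3 must total 145; the given cells sum to 126, so (5,3) = 19.
The remaining cell in column 5 is (4,5) = 145 − 106 = 39.
The remaining cell in row 4 is (4,1) = 145 − 109 = 36.
Using row 5: 30 + 19 + 41 + 33 + ? → (5,2) = 145 − 123 = 22.
Using column 1: 24 + 18 + 36 + 30 + ? → (3,1) = 145 − 108 = 37.
Column 2 needs 145; the known cells sum to 111, so (3,2) = 34.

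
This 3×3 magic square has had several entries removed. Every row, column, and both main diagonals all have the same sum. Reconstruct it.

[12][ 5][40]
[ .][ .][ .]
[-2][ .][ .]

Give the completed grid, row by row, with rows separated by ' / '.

12 5 40 / 47 19 -9 / -2 33 26

Row 1 is already complete: 12 + 5 + 40 = 57, so that is the magic constant.
Column 1 must total 57; the given cells sum to 10, so (2,1) = 47.
The remaining cell in anti-diagonal is (2,2) = 57 − 38 = 19.
Row 2 needs 57; the known cells sum to 66, so (2,3) = -9.
Using column 2: 5 + 19 + ? → (3,2) = 57 − 24 = 33.
The remaining cell in column 3 is (3,3) = 57 − 31 = 26.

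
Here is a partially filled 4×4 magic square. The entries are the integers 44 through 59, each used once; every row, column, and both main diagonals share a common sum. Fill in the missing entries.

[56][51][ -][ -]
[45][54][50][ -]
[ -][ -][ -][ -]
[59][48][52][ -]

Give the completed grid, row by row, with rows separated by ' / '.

The entries are 44 through 59, which sum to 824, so each line sums to 824/4 = 206.
Row 2: 45 + 54 + 50 + ? = 206, so (2,4) = 57.
The remaining cell in row 4 is (4,4) = 206 − 159 = 47.
From column 1, 206 − (56 + 45 + 59) gives (3,1) = 46.
Column 2 must total 206; the given cells sum to 153, so (3,2) = 53.
Main diagonal needs 206; the known cells sum to 157, so (3,3) = 49.
Anti-diagonal must total 206; the given cells sum to 162, so (1,4) = 44.
Row 1 needs 206; the known cells sum to 151, so (1,3) = 55.
Row 3 needs 206; the known cells sum to 148, so (3,4) = 58.

56 51 55 44 / 45 54 50 57 / 46 53 49 58 / 59 48 52 47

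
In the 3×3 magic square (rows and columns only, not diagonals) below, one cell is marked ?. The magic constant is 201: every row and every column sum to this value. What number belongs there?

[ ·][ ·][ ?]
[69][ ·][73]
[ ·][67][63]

65

Row 2 must total 201; the given cells sum to 142, so (2,2) = 59.
From row 3, 201 − (67 + 63) gives (3,1) = 71.
From column 1, 201 − (69 + 71) gives (1,1) = 61.
Column 2 must total 201; the given cells sum to 126, so (1,2) = 75.
Column 3: 73 + 63 + ? = 201, so (1,3) = 65.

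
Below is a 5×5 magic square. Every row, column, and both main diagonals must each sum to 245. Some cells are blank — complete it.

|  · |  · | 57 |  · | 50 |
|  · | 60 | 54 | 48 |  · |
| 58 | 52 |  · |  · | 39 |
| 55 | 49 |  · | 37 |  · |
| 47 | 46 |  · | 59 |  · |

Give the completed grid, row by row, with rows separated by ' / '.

Using column 2: 60 + 52 + 49 + 46 + ? → (1,2) = 245 − 207 = 38.
Anti-diagonal: 50 + 48 + 49 + 47 + ? = 245, so (3,3) = 51.
Using row 3: 58 + 52 + 51 + 39 + ? → (3,4) = 245 − 200 = 45.
Column 4 needs 245; the known cells sum to 189, so (1,4) = 56.
The remaining cell in row 1 is (1,1) = 245 − 201 = 44.
Using column 1: 44 + 58 + 55 + 47 + ? → (2,1) = 245 − 204 = 41.
Main diagonal needs 245; the known cells sum to 192, so (5,5) = 53.
From row 2, 245 − (41 + 60 + 54 + 48) gives (2,5) = 42.
Using row 5: 47 + 46 + 59 + 53 + ? → (5,3) = 245 − 205 = 40.
Column 3 needs 245; the known cells sum to 202, so (4,3) = 43.
From column 5, 245 − (50 + 42 + 39 + 53) gives (4,5) = 61.

44 38 57 56 50 / 41 60 54 48 42 / 58 52 51 45 39 / 55 49 43 37 61 / 47 46 40 59 53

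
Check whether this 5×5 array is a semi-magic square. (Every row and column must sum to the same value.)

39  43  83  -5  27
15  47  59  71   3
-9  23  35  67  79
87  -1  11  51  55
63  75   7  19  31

No — column 1 sums to 195 but column 4 sums to 203.

Row 1: 39 + 43 + 83 + (-5) + 27 = 187.
Row 2: 15 + 47 + 59 + 71 + 3 = 195.
Row 3: -9 + 23 + 35 + 67 + 79 = 195.
Row 4: 87 + (-1) + 11 + 51 + 55 = 203.
Row 5: 63 + 75 + 7 + 19 + 31 = 195.
Column 1: 39 + 15 + (-9) + 87 + 63 = 195.
Column 2: 43 + 47 + 23 + (-1) + 75 = 187.
Column 3: 83 + 59 + 35 + 11 + 7 = 195.
Column 4: -5 + 71 + 67 + 51 + 19 = 203.
Column 5: 27 + 3 + 79 + 55 + 31 = 195.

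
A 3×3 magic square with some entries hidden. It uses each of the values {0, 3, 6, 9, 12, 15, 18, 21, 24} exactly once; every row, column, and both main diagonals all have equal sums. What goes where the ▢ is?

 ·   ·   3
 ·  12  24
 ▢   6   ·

21

The 9 entries sum to 108, so each line sums to 108/3 = 36.
The remaining cell in row 2 is (2,1) = 36 − 36 = 0.
Column 2 needs 36; the known cells sum to 18, so (1,2) = 18.
From column 3, 36 − (3 + 24) gives (3,3) = 9.
Using main diagonal: 12 + 9 + ? → (1,1) = 36 − 21 = 15.
Anti-diagonal needs 36; the known cells sum to 15, so (3,1) = 21.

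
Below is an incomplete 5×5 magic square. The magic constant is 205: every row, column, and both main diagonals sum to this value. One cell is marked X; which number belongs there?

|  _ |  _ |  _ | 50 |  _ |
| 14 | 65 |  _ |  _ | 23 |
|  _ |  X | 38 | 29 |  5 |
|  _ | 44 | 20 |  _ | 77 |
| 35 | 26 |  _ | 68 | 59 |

Using row 5: 35 + 26 + 68 + 59 + ? → (5,3) = 205 − 188 = 17.
Column 5 needs 205; the known cells sum to 164, so (1,5) = 41.
Anti-diagonal must total 205; the given cells sum to 158, so (2,4) = 47.
Using row 2: 14 + 65 + 47 + 23 + ? → (2,3) = 205 − 149 = 56.
Column 3: 56 + 38 + 20 + 17 + ? = 205, so (1,3) = 74.
Column 4 needs 205; the known cells sum to 194, so (4,4) = 11.
Using main diagonal: 65 + 38 + 11 + 59 + ? → (1,1) = 205 − 173 = 32.
From row 1, 205 − (32 + 74 + 50 + 41) gives (1,2) = 8.
Row 4: 44 + 20 + 11 + 77 + ? = 205, so (4,1) = 53.
Column 1 needs 205; the known cells sum to 134, so (3,1) = 71.
Column 2 needs 205; the known cells sum to 143, so (3,2) = 62.

62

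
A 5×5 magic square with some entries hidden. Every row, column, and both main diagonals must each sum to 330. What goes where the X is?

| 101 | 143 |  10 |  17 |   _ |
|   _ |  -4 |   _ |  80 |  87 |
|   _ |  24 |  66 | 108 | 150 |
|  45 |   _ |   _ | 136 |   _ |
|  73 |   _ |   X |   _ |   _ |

Row 1 must total 330; the given cells sum to 271, so (1,5) = 59.
Row 3 must total 330; the given cells sum to 348, so (3,1) = -18.
Column 1 must total 330; the given cells sum to 201, so (2,1) = 129.
The remaining cell in column 4 is (5,4) = 330 − 341 = -11.
Main diagonal: 101 + (-4) + 66 + 136 + ? = 330, so (5,5) = 31.
Anti-diagonal needs 330; the known cells sum to 278, so (4,2) = 52.
From row 2, 330 − (129 + (-4) + 80 + 87) gives (2,3) = 38.
Column 2 needs 330; the known cells sum to 215, so (5,2) = 115.
Column 5 must total 330; the given cells sum to 327, so (4,5) = 3.
From row 4, 330 − (45 + 52 + 136 + 3) gives (4,3) = 94.
Using row 5: 73 + 115 + (-11) + 31 + ? → (5,3) = 330 − 208 = 122.

122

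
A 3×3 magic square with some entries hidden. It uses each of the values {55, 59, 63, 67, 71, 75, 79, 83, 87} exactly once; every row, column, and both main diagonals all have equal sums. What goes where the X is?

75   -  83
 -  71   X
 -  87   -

The 9 entries sum to 639, so each line sums to 639/3 = 213.
From row 1, 213 − (75 + 83) gives (1,2) = 55.
From main diagonal, 213 − (75 + 71) gives (3,3) = 67.
Anti-diagonal needs 213; the known cells sum to 154, so (3,1) = 59.
From column 1, 213 − (75 + 59) gives (2,1) = 79.
Column 3: 83 + 67 + ? = 213, so (2,3) = 63.

63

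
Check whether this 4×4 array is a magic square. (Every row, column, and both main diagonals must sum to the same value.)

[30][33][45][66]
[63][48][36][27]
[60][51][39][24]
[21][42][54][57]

Yes

Row 1: 30 + 33 + 45 + 66 = 174.
Row 2: 63 + 48 + 36 + 27 = 174.
Row 3: 60 + 51 + 39 + 24 = 174.
Row 4: 21 + 42 + 54 + 57 = 174.
Column 1: 30 + 63 + 60 + 21 = 174.
Column 2: 33 + 48 + 51 + 42 = 174.
Column 3: 45 + 36 + 39 + 54 = 174.
Column 4: 66 + 27 + 24 + 57 = 174.
Main diagonal: 30 + 48 + 39 + 57 = 174.
Anti-diagonal: 66 + 36 + 51 + 21 = 174.
All lines sum to 174.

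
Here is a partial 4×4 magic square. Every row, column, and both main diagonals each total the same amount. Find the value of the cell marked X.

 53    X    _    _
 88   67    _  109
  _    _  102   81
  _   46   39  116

Main diagonal is complete and sums to 338; that is the magic constant.
Row 2 must total 338; the given cells sum to 264, so (2,3) = 74.
Row 4: 46 + 39 + 116 + ? = 338, so (4,1) = 137.
Column 1 must total 338; the given cells sum to 278, so (3,1) = 60.
Column 3 needs 338; the known cells sum to 215, so (1,3) = 123.
Column 4 must total 338; the given cells sum to 306, so (1,4) = 32.
Anti-diagonal must total 338; the given cells sum to 243, so (3,2) = 95.
The remaining cell in row 1 is (1,2) = 338 − 208 = 130.

130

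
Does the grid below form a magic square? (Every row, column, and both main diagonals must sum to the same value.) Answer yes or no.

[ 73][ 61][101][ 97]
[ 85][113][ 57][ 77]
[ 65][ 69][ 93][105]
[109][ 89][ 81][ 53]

Yes

Row 1: 73 + 61 + 101 + 97 = 332.
Row 2: 85 + 113 + 57 + 77 = 332.
Row 3: 65 + 69 + 93 + 105 = 332.
Row 4: 109 + 89 + 81 + 53 = 332.
Column 1: 73 + 85 + 65 + 109 = 332.
Column 2: 61 + 113 + 69 + 89 = 332.
Column 3: 101 + 57 + 93 + 81 = 332.
Column 4: 97 + 77 + 105 + 53 = 332.
Main diagonal: 73 + 113 + 93 + 53 = 332.
Anti-diagonal: 97 + 57 + 69 + 109 = 332.
All lines sum to 332.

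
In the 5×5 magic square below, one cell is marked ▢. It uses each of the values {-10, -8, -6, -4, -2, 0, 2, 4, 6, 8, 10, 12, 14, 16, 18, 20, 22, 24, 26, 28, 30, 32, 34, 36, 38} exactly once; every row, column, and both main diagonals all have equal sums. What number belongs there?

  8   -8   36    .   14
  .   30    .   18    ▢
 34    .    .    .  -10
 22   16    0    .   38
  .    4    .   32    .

The 25 entries sum to 350, so each line sums to 350/5 = 70.
From row 1, 70 − (8 + (-8) + 36 + 14) gives (1,4) = 20.
Row 4 needs 70; the known cells sum to 76, so (4,4) = -6.
Column 2 needs 70; the known cells sum to 42, so (3,2) = 28.
Column 4 needs 70; the known cells sum to 64, so (3,4) = 6.
Row 3 needs 70; the known cells sum to 58, so (3,3) = 12.
Using main diagonal: 8 + 30 + 12 + (-6) + ? → (5,5) = 70 − 44 = 26.
Using anti-diagonal: 14 + 18 + 12 + 16 + ? → (5,1) = 70 − 60 = 10.
Row 5: 10 + 4 + 32 + 26 + ? = 70, so (5,3) = -2.
Using column 1: 8 + 34 + 22 + 10 + ? → (2,1) = 70 − 74 = -4.
From column 3, 70 − (36 + 12 + 0 + (-2)) gives (2,3) = 24.
Column 5: 14 + (-10) + 38 + 26 + ? = 70, so (2,5) = 2.

2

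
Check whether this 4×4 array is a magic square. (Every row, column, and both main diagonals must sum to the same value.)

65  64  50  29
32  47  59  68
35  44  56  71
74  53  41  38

No — column 2 sums to 208 but row 2 sums to 206.

Row 1: 65 + 64 + 50 + 29 = 208.
Row 2: 32 + 47 + 59 + 68 = 206.
Row 3: 35 + 44 + 56 + 71 = 206.
Row 4: 74 + 53 + 41 + 38 = 206.
Column 1: 65 + 32 + 35 + 74 = 206.
Column 2: 64 + 47 + 44 + 53 = 208.
Column 3: 50 + 59 + 56 + 41 = 206.
Column 4: 29 + 68 + 71 + 38 = 206.
Main diagonal: 65 + 47 + 56 + 38 = 206.
Anti-diagonal: 29 + 59 + 44 + 74 = 206.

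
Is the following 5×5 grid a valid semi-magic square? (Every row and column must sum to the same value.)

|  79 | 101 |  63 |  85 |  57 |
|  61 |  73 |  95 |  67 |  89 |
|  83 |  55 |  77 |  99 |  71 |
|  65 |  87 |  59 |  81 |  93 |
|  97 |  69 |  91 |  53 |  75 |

Row 1: 79 + 101 + 63 + 85 + 57 = 385.
Row 2: 61 + 73 + 95 + 67 + 89 = 385.
Row 3: 83 + 55 + 77 + 99 + 71 = 385.
Row 4: 65 + 87 + 59 + 81 + 93 = 385.
Row 5: 97 + 69 + 91 + 53 + 75 = 385.
Column 1: 79 + 61 + 83 + 65 + 97 = 385.
Column 2: 101 + 73 + 55 + 87 + 69 = 385.
Column 3: 63 + 95 + 77 + 59 + 91 = 385.
Column 4: 85 + 67 + 99 + 81 + 53 = 385.
Column 5: 57 + 89 + 71 + 93 + 75 = 385.
All lines sum to 385.

Yes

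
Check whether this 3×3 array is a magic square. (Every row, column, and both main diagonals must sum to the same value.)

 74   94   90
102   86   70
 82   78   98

Row 1: 74 + 94 + 90 = 258.
Row 2: 102 + 86 + 70 = 258.
Row 3: 82 + 78 + 98 = 258.
Column 1: 74 + 102 + 82 = 258.
Column 2: 94 + 86 + 78 = 258.
Column 3: 90 + 70 + 98 = 258.
Main diagonal: 74 + 86 + 98 = 258.
Anti-diagonal: 90 + 86 + 82 = 258.
All lines sum to 258.

Yes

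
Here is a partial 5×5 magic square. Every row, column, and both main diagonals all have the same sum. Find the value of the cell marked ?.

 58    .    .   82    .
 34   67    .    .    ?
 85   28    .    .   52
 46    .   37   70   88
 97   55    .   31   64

Column 1 is complete and sums to 320; that is the magic constant.
Using row 4: 46 + 37 + 70 + 88 + ? → (4,2) = 320 − 241 = 79.
The remaining cell in row 5 is (5,3) = 320 − 247 = 73.
Column 2 needs 320; the known cells sum to 229, so (1,2) = 91.
Using main diagonal: 58 + 67 + 70 + 64 + ? → (3,3) = 320 − 259 = 61.
Row 3: 85 + 28 + 61 + 52 + ? = 320, so (3,4) = 94.
The remaining cell in column 4 is (2,4) = 320 − 277 = 43.
From anti-diagonal, 320 − (43 + 61 + 79 + 97) gives (1,5) = 40.
The remaining cell in row 1 is (1,3) = 320 − 271 = 49.
Column 3 needs 320; the known cells sum to 220, so (2,3) = 100.
Using column 5: 40 + 52 + 88 + 64 + ? → (2,5) = 320 − 244 = 76.

76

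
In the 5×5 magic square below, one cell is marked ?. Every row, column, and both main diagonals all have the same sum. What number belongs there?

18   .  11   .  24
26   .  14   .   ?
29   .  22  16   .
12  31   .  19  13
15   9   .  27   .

Column 1 is complete and sums to 100; that is the magic constant.
From row 4, 100 − (12 + 31 + 19 + 13) gives (4,3) = 25.
Column 3 must total 100; the given cells sum to 72, so (5,3) = 28.
Using anti-diagonal: 24 + 22 + 31 + 15 + ? → (2,4) = 100 − 92 = 8.
The remaining cell in row 5 is (5,5) = 100 − 79 = 21.
From column 4, 100 − (8 + 16 + 19 + 27) gives (1,4) = 30.
Main diagonal needs 100; the known cells sum to 80, so (2,2) = 20.
From row 1, 100 − (18 + 11 + 30 + 24) gives (1,2) = 17.
Row 2 needs 100; the known cells sum to 68, so (2,5) = 32.

32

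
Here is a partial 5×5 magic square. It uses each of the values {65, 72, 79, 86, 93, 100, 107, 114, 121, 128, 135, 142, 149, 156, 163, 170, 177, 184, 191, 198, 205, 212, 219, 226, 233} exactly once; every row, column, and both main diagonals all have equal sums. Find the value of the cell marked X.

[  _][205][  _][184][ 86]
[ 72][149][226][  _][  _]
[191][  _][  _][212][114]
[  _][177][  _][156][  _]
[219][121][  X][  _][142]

The 25 entries sum to 3725, so each line sums to 3725/5 = 745.
Column 2: 205 + 149 + 177 + 121 + ? = 745, so (3,2) = 93.
Row 3 needs 745; the known cells sum to 610, so (3,3) = 135.
Using main diagonal: 149 + 135 + 156 + 142 + ? → (1,1) = 745 − 582 = 163.
Anti-diagonal must total 745; the given cells sum to 617, so (2,4) = 128.
From row 1, 745 − (163 + 205 + 184 + 86) gives (1,3) = 107.
From row 2, 745 − (72 + 149 + 226 + 128) gives (2,5) = 170.
Column 1: 163 + 72 + 191 + 219 + ? = 745, so (4,1) = 100.
Column 4 must total 745; the given cells sum to 680, so (5,4) = 65.
From column 5, 745 − (86 + 170 + 114 + 142) gives (4,5) = 233.
Row 4 needs 745; the known cells sum to 666, so (4,3) = 79.
Row 5 needs 745; the known cells sum to 547, so (5,3) = 198.

198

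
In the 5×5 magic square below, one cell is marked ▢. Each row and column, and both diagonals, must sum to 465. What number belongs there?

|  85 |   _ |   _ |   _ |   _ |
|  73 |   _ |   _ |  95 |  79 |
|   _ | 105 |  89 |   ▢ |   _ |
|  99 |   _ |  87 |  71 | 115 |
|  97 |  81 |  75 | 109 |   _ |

83

Using row 4: 99 + 87 + 71 + 115 + ? → (4,2) = 465 − 372 = 93.
Row 5: 97 + 81 + 75 + 109 + ? = 465, so (5,5) = 103.
The remaining cell in column 1 is (3,1) = 465 − 354 = 111.
Main diagonal needs 465; the known cells sum to 348, so (2,2) = 117.
Anti-diagonal: 95 + 89 + 93 + 97 + ? = 465, so (1,5) = 91.
The remaining cell in row 2 is (2,3) = 465 − 364 = 101.
Column 2 needs 465; the known cells sum to 396, so (1,2) = 69.
The remaining cell in column 3 is (1,3) = 465 − 352 = 113.
Column 5 needs 465; the known cells sum to 388, so (3,5) = 77.
Row 1 must total 465; the given cells sum to 358, so (1,4) = 107.
Using row 3: 111 + 105 + 89 + 77 + ? → (3,4) = 465 − 382 = 83.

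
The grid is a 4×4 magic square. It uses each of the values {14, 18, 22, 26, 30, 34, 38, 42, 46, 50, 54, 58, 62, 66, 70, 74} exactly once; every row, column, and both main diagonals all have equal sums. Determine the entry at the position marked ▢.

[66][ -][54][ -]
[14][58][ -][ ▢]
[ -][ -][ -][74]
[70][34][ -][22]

The 16 entries sum to 704, so each line sums to 704/4 = 176.
Row 4: 70 + 34 + 22 + ? = 176, so (4,3) = 50.
From column 1, 176 − (66 + 14 + 70) gives (3,1) = 26.
From main diagonal, 176 − (66 + 58 + 22) gives (3,3) = 30.
Row 3: 26 + 30 + 74 + ? = 176, so (3,2) = 46.
Column 2: 58 + 46 + 34 + ? = 176, so (1,2) = 38.
The remaining cell in column 3 is (2,3) = 176 − 134 = 42.
Anti-diagonal must total 176; the given cells sum to 158, so (1,4) = 18.
From row 2, 176 − (14 + 58 + 42) gives (2,4) = 62.

62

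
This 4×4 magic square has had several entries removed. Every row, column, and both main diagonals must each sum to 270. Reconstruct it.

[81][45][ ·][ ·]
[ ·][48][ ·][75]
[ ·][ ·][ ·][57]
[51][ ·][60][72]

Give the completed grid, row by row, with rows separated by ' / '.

Row 4 needs 270; the known cells sum to 183, so (4,2) = 87.
The remaining cell in column 2 is (3,2) = 270 − 180 = 90.
Column 4: 75 + 57 + 72 + ? = 270, so (1,4) = 66.
The remaining cell in main diagonal is (3,3) = 270 − 201 = 69.
Using anti-diagonal: 66 + 90 + 51 + ? → (2,3) = 270 − 207 = 63.
From row 1, 270 − (81 + 45 + 66) gives (1,3) = 78.
Row 2 needs 270; the known cells sum to 186, so (2,1) = 84.
Row 3 must total 270; the given cells sum to 216, so (3,1) = 54.

81 45 78 66 / 84 48 63 75 / 54 90 69 57 / 51 87 60 72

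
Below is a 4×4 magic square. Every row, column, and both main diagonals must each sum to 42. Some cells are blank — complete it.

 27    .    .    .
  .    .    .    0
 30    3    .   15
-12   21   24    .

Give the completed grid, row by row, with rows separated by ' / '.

Row 3 needs 42; the known cells sum to 48, so (3,3) = -6.
The remaining cell in row 4 is (4,4) = 42 − 33 = 9.
Using column 1: 27 + 30 + (-12) + ? → (2,1) = 42 − 45 = -3.
Column 4 must total 42; the given cells sum to 24, so (1,4) = 18.
The remaining cell in main diagonal is (2,2) = 42 − 30 = 12.
From anti-diagonal, 42 − (18 + 3 + (-12)) gives (2,3) = 33.
From column 2, 42 − (12 + 3 + 21) gives (1,2) = 6.
From column 3, 42 − (33 + (-6) + 24) gives (1,3) = -9.

27 6 -9 18 / -3 12 33 0 / 30 3 -6 15 / -12 21 24 9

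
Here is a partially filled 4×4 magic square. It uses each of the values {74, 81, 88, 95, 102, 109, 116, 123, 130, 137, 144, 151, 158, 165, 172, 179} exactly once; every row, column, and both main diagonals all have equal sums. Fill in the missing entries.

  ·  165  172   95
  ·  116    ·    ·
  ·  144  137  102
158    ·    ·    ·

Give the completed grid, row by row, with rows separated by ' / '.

74 165 172 95 / 151 116 109 130 / 123 144 137 102 / 158 81 88 179

The 16 entries sum to 2024, so each line sums to 2024/4 = 506.
Using row 1: 165 + 172 + 95 + ? → (1,1) = 506 − 432 = 74.
Row 3 must total 506; the given cells sum to 383, so (3,1) = 123.
Column 1 needs 506; the known cells sum to 355, so (2,1) = 151.
Column 2: 165 + 116 + 144 + ? = 506, so (4,2) = 81.
From main diagonal, 506 − (74 + 116 + 137) gives (4,4) = 179.
Anti-diagonal: 95 + 144 + 158 + ? = 506, so (2,3) = 109.
Row 2 needs 506; the known cells sum to 376, so (2,4) = 130.
Row 4 needs 506; the known cells sum to 418, so (4,3) = 88.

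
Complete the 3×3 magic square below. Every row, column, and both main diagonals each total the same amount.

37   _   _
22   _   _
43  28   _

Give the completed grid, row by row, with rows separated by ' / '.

Column 1 is already complete: 37 + 22 + 43 = 102, so that is the magic constant.
Row 3 needs 102; the known cells sum to 71, so (3,3) = 31.
Main diagonal: 37 + 31 + ? = 102, so (2,2) = 34.
Anti-diagonal must total 102; the given cells sum to 77, so (1,3) = 25.
Row 1 must total 102; the given cells sum to 62, so (1,2) = 40.
The remaining cell in row 2 is (2,3) = 102 − 56 = 46.

37 40 25 / 22 34 46 / 43 28 31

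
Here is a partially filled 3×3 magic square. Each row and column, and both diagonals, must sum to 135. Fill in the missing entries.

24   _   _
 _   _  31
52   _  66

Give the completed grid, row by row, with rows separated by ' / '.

24 73 38 / 59 45 31 / 52 17 66

The remaining cell in row 3 is (3,2) = 135 − 118 = 17.
Column 1 needs 135; the known cells sum to 76, so (2,1) = 59.
Column 3 must total 135; the given cells sum to 97, so (1,3) = 38.
Main diagonal must total 135; the given cells sum to 90, so (2,2) = 45.
Row 1 must total 135; the given cells sum to 62, so (1,2) = 73.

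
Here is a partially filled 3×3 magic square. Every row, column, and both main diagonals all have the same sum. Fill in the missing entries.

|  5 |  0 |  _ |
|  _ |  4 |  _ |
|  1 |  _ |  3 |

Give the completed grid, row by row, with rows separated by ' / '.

Main diagonal is already complete: 5 + 4 + 3 = 12, so that is the magic constant.
The remaining cell in row 1 is (1,3) = 12 − 5 = 7.
From row 3, 12 − (1 + 3) gives (3,2) = 8.
From column 1, 12 − (5 + 1) gives (2,1) = 6.
Using column 3: 7 + 3 + ? → (2,3) = 12 − 10 = 2.

5 0 7 / 6 4 2 / 1 8 3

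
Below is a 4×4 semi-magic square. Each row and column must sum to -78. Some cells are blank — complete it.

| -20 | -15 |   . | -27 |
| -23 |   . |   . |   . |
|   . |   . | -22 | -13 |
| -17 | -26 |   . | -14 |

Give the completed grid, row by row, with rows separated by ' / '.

-20 -15 -16 -27 / -23 -12 -19 -24 / -18 -25 -22 -13 / -17 -26 -21 -14

The remaining cell in row 1 is (1,3) = -78 − (-62) = -16.
The remaining cell in row 4 is (4,3) = -78 − (-57) = -21.
Column 1 must total -78; the given cells sum to -60, so (3,1) = -18.
From column 3, -78 − (-16 + (-22) + (-21)) gives (2,3) = -19.
From column 4, -78 − (-27 + (-13) + (-14)) gives (2,4) = -24.
From row 2, -78 − (-23 + (-19) + (-24)) gives (2,2) = -12.
Using row 3: -18 + (-22) + (-13) + ? → (3,2) = -78 − (-53) = -25.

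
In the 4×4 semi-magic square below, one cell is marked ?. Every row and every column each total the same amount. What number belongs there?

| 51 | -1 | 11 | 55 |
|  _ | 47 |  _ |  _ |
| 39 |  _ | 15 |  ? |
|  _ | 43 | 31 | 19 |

Row 1 is complete and sums to 116; that is the magic constant.
Row 4 needs 116; the known cells sum to 93, so (4,1) = 23.
Using column 1: 51 + 39 + 23 + ? → (2,1) = 116 − 113 = 3.
Using column 2: -1 + 47 + 43 + ? → (3,2) = 116 − 89 = 27.
Column 3: 11 + 15 + 31 + ? = 116, so (2,3) = 59.
Row 2 must total 116; the given cells sum to 109, so (2,4) = 7.
Using row 3: 39 + 27 + 15 + ? → (3,4) = 116 − 81 = 35.

35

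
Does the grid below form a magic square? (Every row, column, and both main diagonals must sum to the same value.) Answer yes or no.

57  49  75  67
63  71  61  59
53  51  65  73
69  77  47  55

No — column 3 sums to 248 but column 1 sums to 242.

Row 1: 57 + 49 + 75 + 67 = 248.
Row 2: 63 + 71 + 61 + 59 = 254.
Row 3: 53 + 51 + 65 + 73 = 242.
Row 4: 69 + 77 + 47 + 55 = 248.
Column 1: 57 + 63 + 53 + 69 = 242.
Column 2: 49 + 71 + 51 + 77 = 248.
Column 3: 75 + 61 + 65 + 47 = 248.
Column 4: 67 + 59 + 73 + 55 = 254.
Main diagonal: 57 + 71 + 65 + 55 = 248.
Anti-diagonal: 67 + 61 + 51 + 69 = 248.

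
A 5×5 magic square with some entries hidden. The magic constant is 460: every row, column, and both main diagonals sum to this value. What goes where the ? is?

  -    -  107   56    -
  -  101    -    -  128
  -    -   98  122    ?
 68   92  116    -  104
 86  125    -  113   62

The remaining cell in row 4 is (4,4) = 460 − 380 = 80.
Row 5: 86 + 125 + 113 + 62 + ? = 460, so (5,3) = 74.
Column 3 must total 460; the given cells sum to 395, so (2,3) = 65.
Using column 4: 56 + 122 + 80 + 113 + ? → (2,4) = 460 − 371 = 89.
The remaining cell in main diagonal is (1,1) = 460 − 341 = 119.
Anti-diagonal needs 460; the known cells sum to 365, so (1,5) = 95.
Using row 1: 119 + 107 + 56 + 95 + ? → (1,2) = 460 − 377 = 83.
Row 2: 101 + 65 + 89 + 128 + ? = 460, so (2,1) = 77.
From column 1, 460 − (119 + 77 + 68 + 86) gives (3,1) = 110.
The remaining cell in column 2 is (3,2) = 460 − 401 = 59.
From column 5, 460 − (95 + 128 + 104 + 62) gives (3,5) = 71.

71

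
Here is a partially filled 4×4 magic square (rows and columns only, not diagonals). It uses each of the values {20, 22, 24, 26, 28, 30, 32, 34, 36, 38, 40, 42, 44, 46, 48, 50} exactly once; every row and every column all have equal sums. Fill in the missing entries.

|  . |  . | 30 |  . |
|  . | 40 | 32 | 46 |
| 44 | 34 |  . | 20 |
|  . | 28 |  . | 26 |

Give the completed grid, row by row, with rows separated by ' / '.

24 38 30 48 / 22 40 32 46 / 44 34 42 20 / 50 28 36 26

The 16 entries sum to 560, so each line sums to 560/4 = 140.
The remaining cell in row 2 is (2,1) = 140 − 118 = 22.
Row 3 must total 140; the given cells sum to 98, so (3,3) = 42.
Using column 2: 40 + 34 + 28 + ? → (1,2) = 140 − 102 = 38.
Column 3 needs 140; the known cells sum to 104, so (4,3) = 36.
Using column 4: 46 + 20 + 26 + ? → (1,4) = 140 − 92 = 48.
From row 1, 140 − (38 + 30 + 48) gives (1,1) = 24.
Row 4 must total 140; the given cells sum to 90, so (4,1) = 50.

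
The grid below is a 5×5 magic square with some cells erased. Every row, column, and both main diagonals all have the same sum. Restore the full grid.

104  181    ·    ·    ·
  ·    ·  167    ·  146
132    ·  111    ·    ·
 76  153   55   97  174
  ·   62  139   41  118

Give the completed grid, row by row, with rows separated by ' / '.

104 181 83 160 27 / 48 125 167 69 146 / 132 34 111 188 90 / 76 153 55 97 174 / 195 62 139 41 118

Row 4 is already complete: 76 + 153 + 55 + 97 + 174 = 555, so that is the magic constant.
The remaining cell in row 5 is (5,1) = 555 − 360 = 195.
The remaining cell in column 1 is (2,1) = 555 − 507 = 48.
From column 3, 555 − (167 + 111 + 55 + 139) gives (1,3) = 83.
Main diagonal must total 555; the given cells sum to 430, so (2,2) = 125.
Row 2: 48 + 125 + 167 + 146 + ? = 555, so (2,4) = 69.
From column 2, 555 − (181 + 125 + 153 + 62) gives (3,2) = 34.
Using anti-diagonal: 69 + 111 + 153 + 195 + ? → (1,5) = 555 − 528 = 27.
Row 1 must total 555; the given cells sum to 395, so (1,4) = 160.
Column 4: 160 + 69 + 97 + 41 + ? = 555, so (3,4) = 188.
Column 5: 27 + 146 + 174 + 118 + ? = 555, so (3,5) = 90.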